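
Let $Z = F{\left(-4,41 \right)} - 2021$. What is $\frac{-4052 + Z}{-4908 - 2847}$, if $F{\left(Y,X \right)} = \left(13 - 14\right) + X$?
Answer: $\frac{2011}{2585} \approx 0.77795$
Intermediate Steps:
$F{\left(Y,X \right)} = -1 + X$
$Z = -1981$ ($Z = \left(-1 + 41\right) - 2021 = 40 - 2021 = -1981$)
$\frac{-4052 + Z}{-4908 - 2847} = \frac{-4052 - 1981}{-4908 - 2847} = - \frac{6033}{-7755} = \left(-6033\right) \left(- \frac{1}{7755}\right) = \frac{2011}{2585}$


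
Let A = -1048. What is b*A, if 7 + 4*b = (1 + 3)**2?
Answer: -2358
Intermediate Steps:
b = 9/4 (b = -7/4 + (1 + 3)**2/4 = -7/4 + (1/4)*4**2 = -7/4 + (1/4)*16 = -7/4 + 4 = 9/4 ≈ 2.2500)
b*A = (9/4)*(-1048) = -2358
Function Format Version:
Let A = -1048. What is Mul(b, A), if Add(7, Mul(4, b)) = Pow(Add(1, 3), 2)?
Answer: -2358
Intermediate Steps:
b = Rational(9, 4) (b = Add(Rational(-7, 4), Mul(Rational(1, 4), Pow(Add(1, 3), 2))) = Add(Rational(-7, 4), Mul(Rational(1, 4), Pow(4, 2))) = Add(Rational(-7, 4), Mul(Rational(1, 4), 16)) = Add(Rational(-7, 4), 4) = Rational(9, 4) ≈ 2.2500)
Mul(b, A) = Mul(Rational(9, 4), -1048) = -2358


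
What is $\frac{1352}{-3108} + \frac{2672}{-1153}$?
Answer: $- \frac{2465858}{895881} \approx -2.7524$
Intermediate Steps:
$\frac{1352}{-3108} + \frac{2672}{-1153} = 1352 \left(- \frac{1}{3108}\right) + 2672 \left(- \frac{1}{1153}\right) = - \frac{338}{777} - \frac{2672}{1153} = - \frac{2465858}{895881}$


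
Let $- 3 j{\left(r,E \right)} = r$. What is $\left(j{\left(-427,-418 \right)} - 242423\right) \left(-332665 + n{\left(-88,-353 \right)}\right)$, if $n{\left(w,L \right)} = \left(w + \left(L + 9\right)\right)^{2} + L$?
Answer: $35468435916$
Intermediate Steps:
$j{\left(r,E \right)} = - \frac{r}{3}$
$n{\left(w,L \right)} = L + \left(9 + L + w\right)^{2}$ ($n{\left(w,L \right)} = \left(w + \left(9 + L\right)\right)^{2} + L = \left(9 + L + w\right)^{2} + L = L + \left(9 + L + w\right)^{2}$)
$\left(j{\left(-427,-418 \right)} - 242423\right) \left(-332665 + n{\left(-88,-353 \right)}\right) = \left(\left(- \frac{1}{3}\right) \left(-427\right) - 242423\right) \left(-332665 - \left(353 - \left(9 - 353 - 88\right)^{2}\right)\right) = \left(\frac{427}{3} - 242423\right) \left(-332665 - \left(353 - \left(-432\right)^{2}\right)\right) = - \frac{726842 \left(-332665 + \left(-353 + 186624\right)\right)}{3} = - \frac{726842 \left(-332665 + 186271\right)}{3} = \left(- \frac{726842}{3}\right) \left(-146394\right) = 35468435916$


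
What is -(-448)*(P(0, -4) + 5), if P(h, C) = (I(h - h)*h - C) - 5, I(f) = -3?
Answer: 1792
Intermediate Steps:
P(h, C) = -5 - C - 3*h (P(h, C) = (-3*h - C) - 5 = (-C - 3*h) - 5 = -5 - C - 3*h)
-(-448)*(P(0, -4) + 5) = -(-448)*((-5 - 1*(-4) - 3*0) + 5) = -(-448)*((-5 + 4 + 0) + 5) = -(-448)*(-1 + 5) = -(-448)*4 = -224*(-8) = 1792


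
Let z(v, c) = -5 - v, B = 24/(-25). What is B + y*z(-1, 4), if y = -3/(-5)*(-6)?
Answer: 336/25 ≈ 13.440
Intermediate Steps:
B = -24/25 (B = 24*(-1/25) = -24/25 ≈ -0.96000)
y = -18/5 (y = -3*(-⅕)*(-6) = (⅗)*(-6) = -18/5 ≈ -3.6000)
B + y*z(-1, 4) = -24/25 - 18*(-5 - 1*(-1))/5 = -24/25 - 18*(-5 + 1)/5 = -24/25 - 18/5*(-4) = -24/25 + 72/5 = 336/25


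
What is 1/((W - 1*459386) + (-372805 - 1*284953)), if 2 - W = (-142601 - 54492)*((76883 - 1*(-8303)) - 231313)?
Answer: -1/28801725953 ≈ -3.4720e-11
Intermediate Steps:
W = -28800608809 (W = 2 - (-142601 - 54492)*((76883 - 1*(-8303)) - 231313) = 2 - (-197093)*((76883 + 8303) - 231313) = 2 - (-197093)*(85186 - 231313) = 2 - (-197093)*(-146127) = 2 - 1*28800608811 = 2 - 28800608811 = -28800608809)
1/((W - 1*459386) + (-372805 - 1*284953)) = 1/((-28800608809 - 1*459386) + (-372805 - 1*284953)) = 1/((-28800608809 - 459386) + (-372805 - 284953)) = 1/(-28801068195 - 657758) = 1/(-28801725953) = -1/28801725953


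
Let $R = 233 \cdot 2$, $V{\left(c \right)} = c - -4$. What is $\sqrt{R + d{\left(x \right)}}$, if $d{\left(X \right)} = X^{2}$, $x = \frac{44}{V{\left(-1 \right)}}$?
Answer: $\frac{\sqrt{6130}}{3} \approx 26.098$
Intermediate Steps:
$V{\left(c \right)} = 4 + c$ ($V{\left(c \right)} = c + 4 = 4 + c$)
$x = \frac{44}{3}$ ($x = \frac{44}{4 - 1} = \frac{44}{3} \approx 14.667$)
$R = 466$
$\sqrt{R + d{\left(x \right)}} = \sqrt{466 + \left(\frac{44}{3}\right)^{2}} = \sqrt{466 + \frac{1936}{9}} = \sqrt{\frac{6130}{9}} = \frac{\sqrt{6130}}{3}$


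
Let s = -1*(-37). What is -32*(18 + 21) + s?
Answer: -1211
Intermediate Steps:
s = 37
-32*(18 + 21) + s = -32*(18 + 21) + 37 = -32*39 + 37 = -1248 + 37 = -1211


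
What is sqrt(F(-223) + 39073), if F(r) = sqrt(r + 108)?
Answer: sqrt(39073 + I*sqrt(115)) ≈ 197.67 + 0.027*I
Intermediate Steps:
F(r) = sqrt(108 + r)
sqrt(F(-223) + 39073) = sqrt(sqrt(108 - 223) + 39073) = sqrt(sqrt(-115) + 39073) = sqrt(I*sqrt(115) + 39073) = sqrt(39073 + I*sqrt(115))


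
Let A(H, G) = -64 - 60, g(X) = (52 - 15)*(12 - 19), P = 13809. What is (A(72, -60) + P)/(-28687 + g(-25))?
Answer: -13685/28946 ≈ -0.47278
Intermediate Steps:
g(X) = -259 (g(X) = 37*(-7) = -259)
A(H, G) = -124
(A(72, -60) + P)/(-28687 + g(-25)) = (-124 + 13809)/(-28687 - 259) = 13685/(-28946) = 13685*(-1/28946) = -13685/28946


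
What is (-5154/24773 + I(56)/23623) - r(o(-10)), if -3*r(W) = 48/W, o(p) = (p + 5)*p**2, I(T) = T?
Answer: -17386557066/73151572375 ≈ -0.23768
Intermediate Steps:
o(p) = p**2*(5 + p) (o(p) = (5 + p)*p**2 = p**2*(5 + p))
r(W) = -16/W
(-5154/24773 + I(56)/23623) - r(o(-10)) = (-5154/24773 + 56/23623) - (-16)/((-10)**2*(5 - 10)) = (-5154*1/24773 + 56*(1/23623)) - (-16)/(100*(-5)) = (-5154/24773 + 56/23623) - (-16)/(-500) = -120365654/585212579 - (-16)*(-1)/500 = -120365654/585212579 - 1*4/125 = -120365654/585212579 - 4/125 = -17386557066/73151572375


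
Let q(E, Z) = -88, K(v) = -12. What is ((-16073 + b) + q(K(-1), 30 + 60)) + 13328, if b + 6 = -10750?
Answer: -13589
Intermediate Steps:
b = -10756 (b = -6 - 10750 = -10756)
((-16073 + b) + q(K(-1), 30 + 60)) + 13328 = ((-16073 - 10756) - 88) + 13328 = (-26829 - 88) + 13328 = -26917 + 13328 = -13589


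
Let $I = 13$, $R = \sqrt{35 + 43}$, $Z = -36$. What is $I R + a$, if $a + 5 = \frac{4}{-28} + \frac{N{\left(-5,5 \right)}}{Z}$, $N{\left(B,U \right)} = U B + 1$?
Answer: $- \frac{94}{21} + 13 \sqrt{78} \approx 110.34$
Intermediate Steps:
$R = \sqrt{78} \approx 8.8318$
$N{\left(B,U \right)} = 1 + B U$ ($N{\left(B,U \right)} = B U + 1 = 1 + B U$)
$a = - \frac{94}{21}$ ($a = -5 + \left(\frac{4}{-28} + \frac{1 - 25}{-36}\right) = -5 + \left(4 \left(- \frac{1}{28}\right) + \left(1 - 25\right) \left(- \frac{1}{36}\right)\right) = -5 - - \frac{11}{21} = -5 + \left(- \frac{1}{7} + \frac{2}{3}\right) = -5 + \frac{11}{21} = - \frac{94}{21} \approx -4.4762$)
$I R + a = 13 \sqrt{78} - \frac{94}{21} = - \frac{94}{21} + 13 \sqrt{78}$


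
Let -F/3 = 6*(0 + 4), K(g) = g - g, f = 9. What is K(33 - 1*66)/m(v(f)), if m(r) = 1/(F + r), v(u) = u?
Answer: 0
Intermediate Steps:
K(g) = 0
F = -72 (F = -18*(0 + 4) = -18*4 = -3*24 = -72)
m(r) = 1/(-72 + r)
K(33 - 1*66)/m(v(f)) = 0/(1/(-72 + 9)) = 0/(1/(-63)) = 0/(-1/63) = 0*(-63) = 0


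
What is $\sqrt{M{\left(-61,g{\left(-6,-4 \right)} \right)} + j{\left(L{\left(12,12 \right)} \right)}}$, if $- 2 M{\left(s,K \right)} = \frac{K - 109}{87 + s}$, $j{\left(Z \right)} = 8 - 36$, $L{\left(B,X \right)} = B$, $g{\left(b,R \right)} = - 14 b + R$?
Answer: $\frac{i \sqrt{18551}}{26} \approx 5.2385 i$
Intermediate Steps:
$g{\left(b,R \right)} = R - 14 b$
$j{\left(Z \right)} = -28$ ($j{\left(Z \right)} = 8 - 36 = -28$)
$M{\left(s,K \right)} = - \frac{-109 + K}{2 \left(87 + s\right)}$ ($M{\left(s,K \right)} = - \frac{\left(K - 109\right) \frac{1}{87 + s}}{2} = - \frac{\left(-109 + K\right) \frac{1}{87 + s}}{2} = - \frac{\frac{1}{87 + s} \left(-109 + K\right)}{2} = - \frac{-109 + K}{2 \left(87 + s\right)}$)
$\sqrt{M{\left(-61,g{\left(-6,-4 \right)} \right)} + j{\left(L{\left(12,12 \right)} \right)}} = \sqrt{\frac{109 - \left(-4 - -84\right)}{2 \left(87 - 61\right)} - 28} = \sqrt{\frac{109 - \left(-4 + 84\right)}{2 \cdot 26} - 28} = \sqrt{\frac{1}{2} \cdot \frac{1}{26} \left(109 - 80\right) - 28} = \sqrt{\frac{1}{2} \cdot \frac{1}{26} \cdot 29 - 28} = \sqrt{\frac{29}{52} - 28} = \sqrt{- \frac{1427}{52}} = \frac{i \sqrt{18551}}{26}$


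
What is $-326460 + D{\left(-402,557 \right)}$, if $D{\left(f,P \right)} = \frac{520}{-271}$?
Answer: $- \frac{88471180}{271} \approx -3.2646 \cdot 10^{5}$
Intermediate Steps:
$D{\left(f,P \right)} = - \frac{520}{271}$ ($D{\left(f,P \right)} = 520 \left(- \frac{1}{271}\right) = - \frac{520}{271}$)
$-326460 + D{\left(-402,557 \right)} = -326460 - \frac{520}{271} = - \frac{88471180}{271}$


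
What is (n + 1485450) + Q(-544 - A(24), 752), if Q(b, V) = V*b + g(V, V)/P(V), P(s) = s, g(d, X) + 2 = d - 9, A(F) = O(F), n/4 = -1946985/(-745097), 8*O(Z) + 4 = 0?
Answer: 603316647344429/560312944 ≈ 1.0768e+6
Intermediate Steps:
O(Z) = -½ (O(Z) = -½ + (⅛)*0 = -½ + 0 = -½)
n = 7787940/745097 (n = 4*(-1946985/(-745097)) = 4*(-1946985*(-1/745097)) = 4*(1946985/745097) = 7787940/745097 ≈ 10.452)
A(F) = -½
g(d, X) = -11 + d (g(d, X) = -2 + (d - 9) = -2 + (-9 + d) = -11 + d)
Q(b, V) = V*b + (-11 + V)/V
(n + 1485450) + Q(-544 - A(24), 752) = (7787940/745097 + 1485450) + (1 - 11/752 + 752*(-544 - 1*(-½))) = 1106812126590/745097 + (1 - 11*1/752 + 752*(-544 + ½)) = 1106812126590/745097 + (1 - 11/752 + 752*(-1087/2)) = 1106812126590/745097 + (1 - 11/752 - 408712) = 1106812126590/745097 - 307350683/752 = 603316647344429/560312944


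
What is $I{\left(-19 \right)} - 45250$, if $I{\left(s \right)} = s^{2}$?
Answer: $-44889$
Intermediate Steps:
$I{\left(-19 \right)} - 45250 = \left(-19\right)^{2} - 45250 = 361 - 45250 = -44889$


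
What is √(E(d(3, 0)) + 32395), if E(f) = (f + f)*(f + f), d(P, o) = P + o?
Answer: √32431 ≈ 180.09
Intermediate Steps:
E(f) = 4*f² (E(f) = (2*f)*(2*f) = 4*f²)
√(E(d(3, 0)) + 32395) = √(4*(3 + 0)² + 32395) = √(4*3² + 32395) = √(4*9 + 32395) = √(36 + 32395) = √32431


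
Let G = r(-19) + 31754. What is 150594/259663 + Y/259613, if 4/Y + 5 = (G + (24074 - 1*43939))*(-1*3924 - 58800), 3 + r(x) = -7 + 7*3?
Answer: 29181984010638465158/50317286971291588495 ≈ 0.57996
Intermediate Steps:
r(x) = 11 (r(x) = -3 + (-7 + 7*3) = -3 + (-7 + 21) = -3 + 14 = 11)
G = 31765 (G = 11 + 31754 = 31765)
Y = -4/746415605 (Y = 4/(-5 + (31765 + (24074 - 1*43939))*(-1*3924 - 58800)) = 4/(-5 + (31765 + (24074 - 43939))*(-3924 - 58800)) = 4/(-5 + (31765 - 19865)*(-62724)) = 4/(-5 + 11900*(-62724)) = 4/(-5 - 746415600) = 4/(-746415605) = 4*(-1/746415605) = -4/746415605 ≈ -5.3589e-9)
150594/259663 + Y/259613 = 150594/259663 - 4/746415605/259613 = 150594*(1/259663) - 4/746415605*1/259613 = 150594/259663 - 4/193779194460865 = 29181984010638465158/50317286971291588495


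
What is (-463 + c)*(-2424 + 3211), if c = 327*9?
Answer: 1951760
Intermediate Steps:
c = 2943
(-463 + c)*(-2424 + 3211) = (-463 + 2943)*(-2424 + 3211) = 2480*787 = 1951760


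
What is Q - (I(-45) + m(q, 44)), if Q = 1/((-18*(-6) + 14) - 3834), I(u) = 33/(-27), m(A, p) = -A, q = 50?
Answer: 1711223/33408 ≈ 51.222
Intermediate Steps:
I(u) = -11/9 (I(u) = 33*(-1/27) = -11/9)
Q = -1/3712 (Q = 1/((108 + 14) - 3834) = 1/(122 - 3834) = 1/(-3712) = -1/3712 ≈ -0.00026940)
Q - (I(-45) + m(q, 44)) = -1/3712 - (-11/9 - 1*50) = -1/3712 - (-11/9 - 50) = -1/3712 - 1*(-461/9) = -1/3712 + 461/9 = 1711223/33408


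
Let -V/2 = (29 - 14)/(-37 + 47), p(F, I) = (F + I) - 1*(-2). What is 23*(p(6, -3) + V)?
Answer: 46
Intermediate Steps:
p(F, I) = 2 + F + I (p(F, I) = (F + I) + 2 = 2 + F + I)
V = -3 (V = -2*(29 - 14)/(-37 + 47) = -30/10 = -2*3/2 = -3)
23*(p(6, -3) + V) = 23*((2 + 6 - 3) - 3) = 23*(5 - 3) = 23*2 = 46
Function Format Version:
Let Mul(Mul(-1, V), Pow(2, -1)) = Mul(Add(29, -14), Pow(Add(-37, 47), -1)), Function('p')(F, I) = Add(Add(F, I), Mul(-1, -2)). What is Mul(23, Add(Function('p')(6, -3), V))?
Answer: 46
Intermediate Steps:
Function('p')(F, I) = Add(2, F, I) (Function('p')(F, I) = Add(Add(F, I), 2) = Add(2, F, I))
V = -3 (V = Mul(-2, Mul(Add(29, -14), Pow(Add(-37, 47), -1))) = Mul(-2, Mul(15, Pow(10, -1))) = Mul(-2, Mul(15, Rational(1, 10))) = Mul(-2, Rational(3, 2)) = -3)
Mul(23, Add(Function('p')(6, -3), V)) = Mul(23, Add(Add(2, 6, -3), -3)) = Mul(23, Add(5, -3)) = Mul(23, 2) = 46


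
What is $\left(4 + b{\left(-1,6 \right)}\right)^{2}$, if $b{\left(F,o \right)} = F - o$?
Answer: $9$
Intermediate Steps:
$\left(4 + b{\left(-1,6 \right)}\right)^{2} = \left(4 - 7\right)^{2} = \left(-3\right)^{2} = 9$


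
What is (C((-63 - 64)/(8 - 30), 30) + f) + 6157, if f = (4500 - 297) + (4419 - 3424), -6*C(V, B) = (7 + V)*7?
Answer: 1496893/132 ≈ 11340.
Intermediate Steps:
C(V, B) = -49/6 - 7*V/6 (C(V, B) = -(7 + V)*7/6 = -(49 + 7*V)/6 = -49/6 - 7*V/6)
f = 5198 (f = 4203 + 995 = 5198)
(C((-63 - 64)/(8 - 30), 30) + f) + 6157 = ((-49/6 - 7*(-63 - 64)/(6*(8 - 30))) + 5198) + 6157 = ((-49/6 - (-889)/(6*(-22))) + 5198) + 6157 = ((-49/6 - (-889)*(-1)/(6*22)) + 5198) + 6157 = ((-49/6 - 7/6*127/22) + 5198) + 6157 = ((-49/6 - 889/132) + 5198) + 6157 = (-1967/132 + 5198) + 6157 = 684169/132 + 6157 = 1496893/132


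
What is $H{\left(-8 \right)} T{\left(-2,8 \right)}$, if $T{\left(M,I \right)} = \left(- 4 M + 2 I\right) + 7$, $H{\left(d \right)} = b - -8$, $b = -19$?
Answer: $-341$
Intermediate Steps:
$H{\left(d \right)} = -11$ ($H{\left(d \right)} = -19 - -8 = -19 + 8 = -11$)
$T{\left(M,I \right)} = 7 - 4 M + 2 I$
$H{\left(-8 \right)} T{\left(-2,8 \right)} = - 11 \left(7 - -8 + 2 \cdot 8\right) = - 11 \left(7 + 8 + 16\right) = \left(-11\right) 31 = -341$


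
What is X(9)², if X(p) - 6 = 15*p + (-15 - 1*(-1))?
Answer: 16129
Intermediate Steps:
X(p) = -8 + 15*p (X(p) = 6 + (15*p + (-15 - 1*(-1))) = 6 + (15*p + (-15 + 1)) = 6 + (15*p - 14) = 6 + (-14 + 15*p) = -8 + 15*p)
X(9)² = (-8 + 15*9)² = (-8 + 135)² = 127² = 16129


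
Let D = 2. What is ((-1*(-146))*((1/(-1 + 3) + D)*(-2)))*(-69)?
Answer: 50370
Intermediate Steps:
((-1*(-146))*((1/(-1 + 3) + D)*(-2)))*(-69) = ((-1*(-146))*((1/(-1 + 3) + 2)*(-2)))*(-69) = (146*((1/2 + 2)*(-2)))*(-69) = (146*((½ + 2)*(-2)))*(-69) = (146*((5/2)*(-2)))*(-69) = (146*(-5))*(-69) = -730*(-69) = 50370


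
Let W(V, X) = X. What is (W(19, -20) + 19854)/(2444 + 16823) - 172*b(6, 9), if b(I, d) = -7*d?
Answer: 208797046/19267 ≈ 10837.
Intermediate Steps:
(W(19, -20) + 19854)/(2444 + 16823) - 172*b(6, 9) = (-20 + 19854)/(2444 + 16823) - 172*(-7*9) = 19834/19267 - 172*(-63) = 19834*(1/19267) - 1*(-10836) = 19834/19267 + 10836 = 208797046/19267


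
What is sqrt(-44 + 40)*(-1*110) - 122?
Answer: -122 - 220*I ≈ -122.0 - 220.0*I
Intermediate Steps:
sqrt(-44 + 40)*(-1*110) - 122 = sqrt(-4)*(-110) - 122 = (2*I)*(-110) - 122 = -220*I - 122 = -122 - 220*I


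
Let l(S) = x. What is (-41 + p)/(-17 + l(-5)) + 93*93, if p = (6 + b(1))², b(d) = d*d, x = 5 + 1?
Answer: 95131/11 ≈ 8648.3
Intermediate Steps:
x = 6
l(S) = 6
b(d) = d²
p = 49 (p = (6 + 1²)² = (6 + 1)² = 7² = 49)
(-41 + p)/(-17 + l(-5)) + 93*93 = (-41 + 49)/(-17 + 6) + 93*93 = 8/(-11) + 8649 = 8*(-1/11) + 8649 = -8/11 + 8649 = 95131/11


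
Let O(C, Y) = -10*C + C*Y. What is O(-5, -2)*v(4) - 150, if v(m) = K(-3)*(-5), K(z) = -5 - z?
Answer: 450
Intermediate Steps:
v(m) = 10 (v(m) = (-5 - 1*(-3))*(-5) = (-5 + 3)*(-5) = -2*(-5) = 10)
O(-5, -2)*v(4) - 150 = -5*(-10 - 2)*10 - 150 = -5*(-12)*10 - 150 = 60*10 - 150 = 600 - 150 = 450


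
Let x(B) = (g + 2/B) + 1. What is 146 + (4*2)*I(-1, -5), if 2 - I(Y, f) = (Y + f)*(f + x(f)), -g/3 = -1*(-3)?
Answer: -2406/5 ≈ -481.20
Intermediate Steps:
g = -9 (g = -(-3)*(-3) = -3*3 = -9)
x(B) = -8 + 2/B (x(B) = (-9 + 2/B) + 1 = -8 + 2/B)
I(Y, f) = 2 - (Y + f)*(-8 + f + 2/f) (I(Y, f) = 2 - (Y + f)*(f + (-8 + 2/f)) = 2 - (Y + f)*(-8 + f + 2/f))
146 + (4*2)*I(-1, -5) = 146 + (4*2)*(((-5)**2*(8 - 1*(-1) - 1*(-5)) - 2*(-1)*(1 - 4*(-5)))/(-5)) = 146 + 8*(-(25*(8 + 1 + 5) - 2*(-1)*(1 + 20))/5) = 146 + 8*(-(25*14 - 2*(-1)*21)/5) = 146 + 8*(-(350 + 42)/5) = 146 + 8*(-1/5*392) = 146 + 8*(-392/5) = 146 - 3136/5 = -2406/5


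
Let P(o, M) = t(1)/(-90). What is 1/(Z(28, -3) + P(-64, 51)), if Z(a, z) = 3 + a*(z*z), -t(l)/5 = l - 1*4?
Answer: 6/1529 ≈ 0.0039241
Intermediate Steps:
t(l) = 20 - 5*l (t(l) = -5*(l - 1*4) = -5*(l - 4) = -5*(-4 + l) = 20 - 5*l)
Z(a, z) = 3 + a*z²
P(o, M) = -⅙ (P(o, M) = (20 - 5*1)/(-90) = (20 - 5)*(-1/90) = 15*(-1/90) = -⅙)
1/(Z(28, -3) + P(-64, 51)) = 1/((3 + 28*(-3)²) - ⅙) = 1/((3 + 28*9) - ⅙) = 1/((3 + 252) - ⅙) = 1/(255 - ⅙) = 1/(1529/6) = 6/1529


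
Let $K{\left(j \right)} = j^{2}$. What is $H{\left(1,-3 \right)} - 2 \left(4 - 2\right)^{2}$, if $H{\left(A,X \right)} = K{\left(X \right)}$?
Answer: $1$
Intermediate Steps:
$H{\left(A,X \right)} = X^{2}$
$H{\left(1,-3 \right)} - 2 \left(4 - 2\right)^{2} = \left(-3\right)^{2} - 2 \left(4 - 2\right)^{2} = 9 - 2 \cdot 2^{2} = 9 - 8 = 1$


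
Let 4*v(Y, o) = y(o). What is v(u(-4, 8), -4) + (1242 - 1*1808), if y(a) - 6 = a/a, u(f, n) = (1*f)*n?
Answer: -2257/4 ≈ -564.25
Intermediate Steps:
u(f, n) = f*n
y(a) = 7 (y(a) = 6 + a/a = 6 + 1 = 7)
v(Y, o) = 7/4 (v(Y, o) = (¼)*7 = 7/4)
v(u(-4, 8), -4) + (1242 - 1*1808) = 7/4 + (1242 - 1*1808) = 7/4 + (1242 - 1808) = 7/4 - 566 = -2257/4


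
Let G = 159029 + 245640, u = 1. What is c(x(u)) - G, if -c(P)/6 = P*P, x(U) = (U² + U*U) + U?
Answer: -404723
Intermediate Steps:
x(U) = U + 2*U² (x(U) = (U² + U²) + U = 2*U² + U = U + 2*U²)
c(P) = -6*P² (c(P) = -6*P*P = -6*P²)
G = 404669
c(x(u)) - G = -6*(1 + 2*1)² - 1*404669 = -6*(1 + 2)² - 404669 = -6*(1*3)² - 404669 = -6*3² - 404669 = -6*9 - 404669 = -54 - 404669 = -404723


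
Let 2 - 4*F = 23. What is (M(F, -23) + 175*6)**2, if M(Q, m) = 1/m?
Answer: 583174201/529 ≈ 1.1024e+6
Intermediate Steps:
F = -21/4 (F = 1/2 - 1/4*23 = 1/2 - 23/4 = -21/4 ≈ -5.2500)
(M(F, -23) + 175*6)**2 = (1/(-23) + 175*6)**2 = (-1/23 + 1050)**2 = (24149/23)**2 = 583174201/529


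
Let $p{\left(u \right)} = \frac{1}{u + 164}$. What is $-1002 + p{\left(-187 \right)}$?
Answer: $- \frac{23047}{23} \approx -1002.0$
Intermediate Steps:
$p{\left(u \right)} = \frac{1}{164 + u}$
$-1002 + p{\left(-187 \right)} = -1002 + \frac{1}{164 - 187} = -1002 + \frac{1}{-23} = -1002 - \frac{1}{23} = - \frac{23047}{23}$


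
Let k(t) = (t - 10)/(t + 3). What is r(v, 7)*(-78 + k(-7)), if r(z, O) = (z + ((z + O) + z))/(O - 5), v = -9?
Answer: 1475/2 ≈ 737.50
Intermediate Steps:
k(t) = (-10 + t)/(3 + t)
r(z, O) = (O + 3*z)/(-5 + O) (r(z, O) = (z + ((O + z) + z))/(-5 + O) = (z + (O + 2*z))/(-5 + O) = (O + 3*z)/(-5 + O))
r(v, 7)*(-78 + k(-7)) = ((7 + 3*(-9))/(-5 + 7))*(-78 + (-10 - 7)/(3 - 7)) = ((7 - 27)/2)*(-78 - 17/(-4)) = ((½)*(-20))*(-78 - ¼*(-17)) = -10*(-78 + 17/4) = -10*(-295/4) = 1475/2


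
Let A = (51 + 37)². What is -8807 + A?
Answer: -1063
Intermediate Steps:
A = 7744 (A = 88² = 7744)
-8807 + A = -8807 + 7744 = -1063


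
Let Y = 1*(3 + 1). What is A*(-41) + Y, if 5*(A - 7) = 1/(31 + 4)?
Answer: -49566/175 ≈ -283.23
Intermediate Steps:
A = 1226/175 (A = 7 + 1/(5*(31 + 4)) = 7 + (1/5)/35 = 7 + (1/5)*(1/35) = 7 + 1/175 = 1226/175 ≈ 7.0057)
Y = 4 (Y = 1*4 = 4)
A*(-41) + Y = (1226/175)*(-41) + 4 = -50266/175 + 4 = -49566/175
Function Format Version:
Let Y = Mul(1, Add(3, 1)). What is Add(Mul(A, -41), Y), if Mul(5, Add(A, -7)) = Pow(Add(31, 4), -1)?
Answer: Rational(-49566, 175) ≈ -283.23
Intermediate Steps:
A = Rational(1226, 175) (A = Add(7, Mul(Rational(1, 5), Pow(Add(31, 4), -1))) = Add(7, Mul(Rational(1, 5), Pow(35, -1))) = Add(7, Mul(Rational(1, 5), Rational(1, 35))) = Add(7, Rational(1, 175)) = Rational(1226, 175) ≈ 7.0057)
Y = 4 (Y = Mul(1, 4) = 4)
Add(Mul(A, -41), Y) = Add(Mul(Rational(1226, 175), -41), 4) = Add(Rational(-50266, 175), 4) = Rational(-49566, 175)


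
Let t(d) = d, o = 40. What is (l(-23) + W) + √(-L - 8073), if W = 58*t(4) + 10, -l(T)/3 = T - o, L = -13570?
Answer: 431 + √5497 ≈ 505.14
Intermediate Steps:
l(T) = 120 - 3*T (l(T) = -3*(T - 1*40) = -3*(T - 40) = -3*(-40 + T) = 120 - 3*T)
W = 242 (W = 58*4 + 10 = 232 + 10 = 242)
(l(-23) + W) + √(-L - 8073) = ((120 - 3*(-23)) + 242) + √(-1*(-13570) - 8073) = ((120 + 69) + 242) + √(13570 - 8073) = (189 + 242) + √5497 = 431 + √5497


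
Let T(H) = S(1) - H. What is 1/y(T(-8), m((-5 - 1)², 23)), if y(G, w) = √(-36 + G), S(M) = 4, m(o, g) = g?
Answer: -I*√6/12 ≈ -0.20412*I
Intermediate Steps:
T(H) = 4 - H
1/y(T(-8), m((-5 - 1)², 23)) = 1/(√(-36 + (4 - 1*(-8)))) = 1/(√(-36 + (4 + 8))) = 1/(√(-36 + 12)) = 1/(√(-24)) = 1/(2*I*√6) = -I*√6/12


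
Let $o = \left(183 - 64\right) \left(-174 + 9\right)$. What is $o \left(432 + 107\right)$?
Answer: $-10583265$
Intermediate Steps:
$o = -19635$ ($o = 119 \left(-165\right) = -19635$)
$o \left(432 + 107\right) = - 19635 \left(432 + 107\right) = \left(-19635\right) 539 = -10583265$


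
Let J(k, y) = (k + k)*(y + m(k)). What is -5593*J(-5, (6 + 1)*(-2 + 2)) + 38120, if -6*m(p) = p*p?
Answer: -584765/3 ≈ -1.9492e+5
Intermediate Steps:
m(p) = -p**2/6 (m(p) = -p*p/6 = -p**2/6)
J(k, y) = 2*k*(y - k**2/6) (J(k, y) = (k + k)*(y - k**2/6) = (2*k)*(y - k**2/6) = 2*k*(y - k**2/6))
-5593*J(-5, (6 + 1)*(-2 + 2)) + 38120 = -5593*(-5)*(-1*(-5)**2 + 6*((6 + 1)*(-2 + 2)))/3 + 38120 = -5593*(-5)*(-1*25 + 6*(7*0))/3 + 38120 = -5593*(-5)*(-25 + 6*0)/3 + 38120 = -5593*(-5)*(-25 + 0)/3 + 38120 = -5593*(-5)*(-25)/3 + 38120 = -5593*125/3 + 38120 = -699125/3 + 38120 = -584765/3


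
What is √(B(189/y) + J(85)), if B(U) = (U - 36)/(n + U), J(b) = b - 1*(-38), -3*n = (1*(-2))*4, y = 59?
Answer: 2*√31687422/1039 ≈ 10.836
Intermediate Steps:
n = 8/3 (n = -1*(-2)*4/3 = -(-2)*4/3 = -⅓*(-8) = 8/3 ≈ 2.6667)
J(b) = 38 + b (J(b) = b + 38 = 38 + b)
B(U) = (-36 + U)/(8/3 + U) (B(U) = (U - 36)/(8/3 + U) = (-36 + U)/(8/3 + U))
√(B(189/y) + J(85)) = √(3*(-36 + 189/59)/(8 + 3*(189/59)) + (38 + 85)) = √(3*(-36 + 189*(1/59))/(8 + 3*(189*(1/59))) + 123) = √(3*(-36 + 189/59)/(8 + 3*(189/59)) + 123) = √(3*(-1935/59)/(8 + 567/59) + 123) = √(3*(-1935/59)/(1039/59) + 123) = √(3*(59/1039)*(-1935/59) + 123) = √(-5805/1039 + 123) = √(121992/1039) = 2*√31687422/1039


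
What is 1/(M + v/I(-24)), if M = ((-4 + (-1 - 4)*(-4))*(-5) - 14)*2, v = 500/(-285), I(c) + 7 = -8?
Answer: -171/32128 ≈ -0.0053225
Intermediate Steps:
I(c) = -15 (I(c) = -7 - 8 = -15)
v = -100/57 (v = 500*(-1/285) = -100/57 ≈ -1.7544)
M = -188 (M = ((-4 - 5*(-4))*(-5) - 14)*2 = ((-4 + 20)*(-5) - 14)*2 = (16*(-5) - 14)*2 = (-80 - 14)*2 = -94*2 = -188)
1/(M + v/I(-24)) = 1/(-188 - 100/57/(-15)) = 1/(-188 - 100/57*(-1/15)) = 1/(-188 + 20/171) = 1/(-32128/171) = -171/32128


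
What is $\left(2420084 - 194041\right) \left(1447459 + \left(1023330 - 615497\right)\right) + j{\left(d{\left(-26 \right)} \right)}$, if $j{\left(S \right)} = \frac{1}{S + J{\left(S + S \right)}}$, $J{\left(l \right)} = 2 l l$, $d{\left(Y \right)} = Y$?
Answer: $\frac{22227443479750393}{5382} \approx 4.13 \cdot 10^{12}$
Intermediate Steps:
$J{\left(l \right)} = 2 l^{2}$
$j{\left(S \right)} = \frac{1}{S + 8 S^{2}}$ ($j{\left(S \right)} = \frac{1}{S + 2 \left(S + S\right)^{2}} = \frac{1}{S + 2 \left(2 S\right)^{2}} = \frac{1}{S + 2 \cdot 4 S^{2}} = \frac{1}{S + 8 S^{2}}$)
$\left(2420084 - 194041\right) \left(1447459 + \left(1023330 - 615497\right)\right) + j{\left(d{\left(-26 \right)} \right)} = \left(2420084 - 194041\right) \left(1447459 + \left(1023330 - 615497\right)\right) + \frac{1}{\left(-26\right) \left(1 + 8 \left(-26\right)\right)} = 2226043 \left(1447459 + \left(1023330 - 615497\right)\right) - \frac{1}{26 \left(1 - 208\right)} = 2226043 \left(1447459 + 407833\right) - \frac{1}{26 \left(-207\right)} = 2226043 \cdot 1855292 - - \frac{1}{5382} = 4129959769556 + \frac{1}{5382} = \frac{22227443479750393}{5382}$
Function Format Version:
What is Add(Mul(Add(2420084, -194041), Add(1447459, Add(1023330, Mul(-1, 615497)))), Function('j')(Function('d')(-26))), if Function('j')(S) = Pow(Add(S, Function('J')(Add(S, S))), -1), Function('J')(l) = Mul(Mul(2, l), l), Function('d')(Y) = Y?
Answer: Rational(22227443479750393, 5382) ≈ 4.1300e+12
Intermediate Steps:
Function('J')(l) = Mul(2, Pow(l, 2))
Function('j')(S) = Pow(Add(S, Mul(8, Pow(S, 2))), -1) (Function('j')(S) = Pow(Add(S, Mul(2, Pow(Add(S, S), 2))), -1) = Pow(Add(S, Mul(2, Pow(Mul(2, S), 2))), -1) = Pow(Add(S, Mul(2, Mul(4, Pow(S, 2)))), -1) = Pow(Add(S, Mul(8, Pow(S, 2))), -1))
Add(Mul(Add(2420084, -194041), Add(1447459, Add(1023330, Mul(-1, 615497)))), Function('j')(Function('d')(-26))) = Add(Mul(Add(2420084, -194041), Add(1447459, Add(1023330, Mul(-1, 615497)))), Mul(Pow(-26, -1), Pow(Add(1, Mul(8, -26)), -1))) = Add(Mul(2226043, Add(1447459, Add(1023330, -615497))), Mul(Rational(-1, 26), Pow(Add(1, -208), -1))) = Add(Mul(2226043, Add(1447459, 407833)), Mul(Rational(-1, 26), Pow(-207, -1))) = Add(Mul(2226043, 1855292), Mul(Rational(-1, 26), Rational(-1, 207))) = Add(4129959769556, Rational(1, 5382)) = Rational(22227443479750393, 5382)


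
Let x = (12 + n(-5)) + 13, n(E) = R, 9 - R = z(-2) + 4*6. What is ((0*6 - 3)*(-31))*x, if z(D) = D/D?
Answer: 837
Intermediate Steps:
z(D) = 1
R = -16 (R = 9 - (1 + 4*6) = 9 - (1 + 24) = 9 - 1*25 = 9 - 25 = -16)
n(E) = -16
x = 9 (x = (12 - 16) + 13 = -4 + 13 = 9)
((0*6 - 3)*(-31))*x = ((0*6 - 3)*(-31))*9 = ((0 - 3)*(-31))*9 = -3*(-31)*9 = 93*9 = 837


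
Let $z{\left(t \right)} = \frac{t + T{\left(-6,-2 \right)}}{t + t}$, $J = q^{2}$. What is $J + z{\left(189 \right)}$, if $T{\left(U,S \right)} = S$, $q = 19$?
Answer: $\frac{136645}{378} \approx 361.49$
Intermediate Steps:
$J = 361$ ($J = 19^{2} = 361$)
$z{\left(t \right)} = \frac{-2 + t}{2 t}$ ($z{\left(t \right)} = \frac{t - 2}{t + t} = \frac{-2 + t}{2 t}$)
$J + z{\left(189 \right)} = 361 + \frac{-2 + 189}{2 \cdot 189} = 361 + \frac{1}{2} \cdot \frac{1}{189} \cdot 187 = 361 + \frac{187}{378} = \frac{136645}{378}$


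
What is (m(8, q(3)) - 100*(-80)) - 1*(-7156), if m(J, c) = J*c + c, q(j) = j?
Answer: 15183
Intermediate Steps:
m(J, c) = c + J*c
(m(8, q(3)) - 100*(-80)) - 1*(-7156) = (3*(1 + 8) - 100*(-80)) - 1*(-7156) = (3*9 + 8000) + 7156 = (27 + 8000) + 7156 = 8027 + 7156 = 15183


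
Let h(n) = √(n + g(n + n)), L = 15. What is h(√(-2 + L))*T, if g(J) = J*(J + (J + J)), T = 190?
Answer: 190*√(156 + √13) ≈ 2400.4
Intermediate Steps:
g(J) = 3*J² (g(J) = J*(J + 2*J) = J*(3*J) = 3*J²)
h(n) = √(n + 12*n²) (h(n) = √(n + 3*(n + n)²) = √(n + 3*(2*n)²) = √(n + 3*(4*n²)) = √(n + 12*n²))
h(√(-2 + L))*T = √(√(-2 + 15)*(1 + 12*√(-2 + 15)))*190 = √(√13*(1 + 12*√13))*190 = (13^(¼)*√(1 + 12*√13))*190 = 190*13^(¼)*√(1 + 12*√13)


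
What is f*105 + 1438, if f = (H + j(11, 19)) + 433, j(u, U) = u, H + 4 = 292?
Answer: 78298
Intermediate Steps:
H = 288 (H = -4 + 292 = 288)
f = 732 (f = (288 + 11) + 433 = 299 + 433 = 732)
f*105 + 1438 = 732*105 + 1438 = 76860 + 1438 = 78298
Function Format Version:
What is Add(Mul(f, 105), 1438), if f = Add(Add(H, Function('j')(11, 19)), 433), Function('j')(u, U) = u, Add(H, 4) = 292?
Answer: 78298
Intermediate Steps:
H = 288 (H = Add(-4, 292) = 288)
f = 732 (f = Add(Add(288, 11), 433) = Add(299, 433) = 732)
Add(Mul(f, 105), 1438) = Add(Mul(732, 105), 1438) = Add(76860, 1438) = 78298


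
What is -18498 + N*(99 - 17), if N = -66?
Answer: -23910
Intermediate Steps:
-18498 + N*(99 - 17) = -18498 - 66*(99 - 17) = -18498 - 66*82 = -18498 - 5412 = -23910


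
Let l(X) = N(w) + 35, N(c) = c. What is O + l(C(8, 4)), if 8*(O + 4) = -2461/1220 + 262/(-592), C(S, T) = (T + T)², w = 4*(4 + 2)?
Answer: 39501131/722240 ≈ 54.693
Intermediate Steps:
w = 24 (w = 4*6 = 24)
C(S, T) = 4*T² (C(S, T) = (2*T)² = 4*T²)
l(X) = 59 (l(X) = 24 + 35 = 59)
O = -3111029/722240 (O = -4 + (-2461/1220 + 262/(-592))/8 = -4 + (-2461*1/1220 + 262*(-1/592))/8 = -4 + (-2461/1220 - 131/296)/8 = -4 + (⅛)*(-222069/90280) = -4 - 222069/722240 = -3111029/722240 ≈ -4.3075)
O + l(C(8, 4)) = -3111029/722240 + 59 = 39501131/722240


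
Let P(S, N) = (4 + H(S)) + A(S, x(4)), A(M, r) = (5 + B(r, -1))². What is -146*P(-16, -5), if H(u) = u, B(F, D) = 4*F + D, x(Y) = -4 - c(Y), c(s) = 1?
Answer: -35624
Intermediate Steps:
x(Y) = -5 (x(Y) = -4 - 1*1 = -4 - 1 = -5)
B(F, D) = D + 4*F
A(M, r) = (4 + 4*r)² (A(M, r) = (5 + (-1 + 4*r))² = (4 + 4*r)²)
P(S, N) = 260 + S (P(S, N) = (4 + S) + 16*(1 - 5)² = (4 + S) + 16*(-4)² = (4 + S) + 16*16 = (4 + S) + 256 = 260 + S)
-146*P(-16, -5) = -146*(260 - 16) = -146*244 = -35624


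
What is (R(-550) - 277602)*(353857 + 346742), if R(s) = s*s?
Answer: 17443513902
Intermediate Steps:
R(s) = s²
(R(-550) - 277602)*(353857 + 346742) = ((-550)² - 277602)*(353857 + 346742) = (302500 - 277602)*700599 = 24898*700599 = 17443513902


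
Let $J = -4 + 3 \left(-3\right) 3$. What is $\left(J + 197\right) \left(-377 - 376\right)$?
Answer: $-124998$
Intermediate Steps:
$J = -31$ ($J = -4 - 27 = -31$)
$\left(J + 197\right) \left(-377 - 376\right) = \left(-31 + 197\right) \left(-377 - 376\right) = 166 \left(-753\right) = -124998$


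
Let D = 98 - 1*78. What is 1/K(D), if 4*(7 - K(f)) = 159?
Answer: -4/131 ≈ -0.030534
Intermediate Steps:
D = 20 (D = 98 - 78 = 20)
K(f) = -131/4 (K(f) = 7 - ¼*159 = 7 - 159/4 = -131/4)
1/K(D) = 1/(-131/4) = -4/131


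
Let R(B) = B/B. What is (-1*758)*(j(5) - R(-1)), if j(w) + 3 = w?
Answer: -758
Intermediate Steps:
R(B) = 1
j(w) = -3 + w
(-1*758)*(j(5) - R(-1)) = (-1*758)*((-3 + 5) - 1*1) = -758*(2 - 1) = -758*1 = -758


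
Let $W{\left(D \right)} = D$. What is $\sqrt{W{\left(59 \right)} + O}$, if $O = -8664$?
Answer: $i \sqrt{8605} \approx 92.763 i$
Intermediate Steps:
$\sqrt{W{\left(59 \right)} + O} = \sqrt{59 - 8664} = \sqrt{-8605} = i \sqrt{8605}$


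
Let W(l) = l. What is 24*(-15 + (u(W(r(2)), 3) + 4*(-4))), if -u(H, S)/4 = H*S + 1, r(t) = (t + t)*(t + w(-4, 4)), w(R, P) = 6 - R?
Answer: -14664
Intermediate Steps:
r(t) = 2*t*(10 + t) (r(t) = (t + t)*(t + (6 - 1*(-4))) = (2*t)*(t + (6 + 4)) = (2*t)*(t + 10) = (2*t)*(10 + t) = 2*t*(10 + t))
u(H, S) = -4 - 4*H*S (u(H, S) = -4*(H*S + 1) = -4*(1 + H*S) = -4 - 4*H*S)
24*(-15 + (u(W(r(2)), 3) + 4*(-4))) = 24*(-15 + ((-4 - 4*2*2*(10 + 2)*3) + 4*(-4))) = 24*(-15 + ((-4 - 4*2*2*12*3) - 16)) = 24*(-15 + ((-4 - 4*48*3) - 16)) = 24*(-15 + ((-4 - 576) - 16)) = 24*(-15 + (-580 - 16)) = 24*(-15 - 596) = 24*(-611) = -14664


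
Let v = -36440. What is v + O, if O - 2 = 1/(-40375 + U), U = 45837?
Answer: -199024355/5462 ≈ -36438.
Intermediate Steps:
O = 10925/5462 (O = 2 + 1/(-40375 + 45837) = 2 + 1/5462 = 10925/5462 ≈ 2.0002)
v + O = -36440 + 10925/5462 = -199024355/5462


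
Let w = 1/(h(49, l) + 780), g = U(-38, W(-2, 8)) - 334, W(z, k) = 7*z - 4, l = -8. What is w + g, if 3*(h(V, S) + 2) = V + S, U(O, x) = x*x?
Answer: -23747/2375 ≈ -9.9987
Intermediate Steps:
W(z, k) = -4 + 7*z
U(O, x) = x²
h(V, S) = -2 + S/3 + V/3 (h(V, S) = -2 + (V + S)/3 = -2 + (S + V)/3 = -2 + (S/3 + V/3) = -2 + S/3 + V/3)
g = -10 (g = (-4 + 7*(-2))² - 334 = (-4 - 14)² - 334 = (-18)² - 334 = 324 - 334 = -10)
w = 3/2375 (w = 1/((-2 + (⅓)*(-8) + (⅓)*49) + 780) = 1/((-2 - 8/3 + 49/3) + 780) = 1/(35/3 + 780) = 1/(2375/3) = 3/2375 ≈ 0.0012632)
w + g = 3/2375 - 10 = -23747/2375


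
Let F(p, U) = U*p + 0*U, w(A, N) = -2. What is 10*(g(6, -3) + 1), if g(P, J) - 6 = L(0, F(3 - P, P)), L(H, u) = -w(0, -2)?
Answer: 90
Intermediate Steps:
F(p, U) = U*p (F(p, U) = U*p + 0 = U*p)
L(H, u) = 2 (L(H, u) = -1*(-2) = 2)
g(P, J) = 8 (g(P, J) = 6 + 2 = 8)
10*(g(6, -3) + 1) = 10*(8 + 1) = 10*9 = 90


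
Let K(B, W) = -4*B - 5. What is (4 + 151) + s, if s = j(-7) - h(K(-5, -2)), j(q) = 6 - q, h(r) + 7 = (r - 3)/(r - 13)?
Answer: 169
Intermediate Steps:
K(B, W) = -5 - 4*B
h(r) = -7 + (-3 + r)/(-13 + r) (h(r) = -7 + (r - 3)/(r - 13) = -7 + (-3 + r)/(-13 + r))
s = 14 (s = (6 - 1*(-7)) - 2*(44 - 3*(-5 - 4*(-5)))/(-13 + (-5 - 4*(-5))) = (6 + 7) - 2*(44 - 3*(-5 + 20))/(-13 + (-5 + 20)) = 13 - 2*(44 - 3*15)/(-13 + 15) = 13 - 2*(44 - 45)/2 = 13 - 2*(-1)/2 = 13 - 1*(-1) = 13 + 1 = 14)
(4 + 151) + s = (4 + 151) + 14 = 155 + 14 = 169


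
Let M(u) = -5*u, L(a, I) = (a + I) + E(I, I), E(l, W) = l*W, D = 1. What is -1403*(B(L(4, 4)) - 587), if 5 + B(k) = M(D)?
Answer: 837591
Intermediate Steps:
E(l, W) = W*l
L(a, I) = I + a + I² (L(a, I) = (a + I) + I*I = (I + a) + I² = I + a + I²)
B(k) = -10 (B(k) = -5 - 5*1 = -5 - 5 = -10)
-1403*(B(L(4, 4)) - 587) = -1403*(-10 - 587) = -1403*(-597) = 837591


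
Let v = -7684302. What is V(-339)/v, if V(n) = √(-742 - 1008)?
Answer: -5*I*√70/7684302 ≈ -5.444e-6*I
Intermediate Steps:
V(n) = 5*I*√70 (V(n) = √(-1750) = 5*I*√70)
V(-339)/v = (5*I*√70)/(-7684302) = (5*I*√70)*(-1/7684302) = -5*I*√70/7684302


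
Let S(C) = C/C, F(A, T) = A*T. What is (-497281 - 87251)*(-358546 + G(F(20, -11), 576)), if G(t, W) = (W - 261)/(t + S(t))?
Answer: 15299518940316/73 ≈ 2.0958e+11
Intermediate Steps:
S(C) = 1
G(t, W) = (-261 + W)/(1 + t) (G(t, W) = (W - 261)/(t + 1) = (-261 + W)/(1 + t))
(-497281 - 87251)*(-358546 + G(F(20, -11), 576)) = (-497281 - 87251)*(-358546 + (-261 + 576)/(1 + 20*(-11))) = -584532*(-358546 + 315/(1 - 220)) = -584532*(-358546 + 315/(-219)) = -584532*(-358546 - 1/219*315) = -584532*(-358546 - 105/73) = -584532*(-26173963/73) = 15299518940316/73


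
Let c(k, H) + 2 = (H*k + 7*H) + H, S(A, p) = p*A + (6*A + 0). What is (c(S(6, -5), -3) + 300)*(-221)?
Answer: -56576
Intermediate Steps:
S(A, p) = 6*A + A*p (S(A, p) = A*p + 6*A = 6*A + A*p)
c(k, H) = -2 + 8*H + H*k (c(k, H) = -2 + ((H*k + 7*H) + H) = -2 + ((7*H + H*k) + H) = -2 + (8*H + H*k) = -2 + 8*H + H*k)
(c(S(6, -5), -3) + 300)*(-221) = ((-2 + 8*(-3) - 18*(6 - 5)) + 300)*(-221) = ((-2 - 24 - 18) + 300)*(-221) = (-44 + 300)*(-221) = 256*(-221) = -56576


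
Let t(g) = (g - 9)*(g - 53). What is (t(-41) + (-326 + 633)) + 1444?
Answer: 6451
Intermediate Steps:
t(g) = (-53 + g)*(-9 + g) (t(g) = (-9 + g)*(-53 + g) = (-53 + g)*(-9 + g))
(t(-41) + (-326 + 633)) + 1444 = ((477 + (-41)**2 - 62*(-41)) + (-326 + 633)) + 1444 = ((477 + 1681 + 2542) + 307) + 1444 = (4700 + 307) + 1444 = 5007 + 1444 = 6451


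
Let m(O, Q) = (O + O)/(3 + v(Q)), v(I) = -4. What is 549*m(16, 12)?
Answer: -17568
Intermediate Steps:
m(O, Q) = -2*O (m(O, Q) = (O + O)/(3 - 4) = (2*O)/(-1) = (2*O)*(-1) = -2*O)
549*m(16, 12) = 549*(-2*16) = 549*(-32) = -17568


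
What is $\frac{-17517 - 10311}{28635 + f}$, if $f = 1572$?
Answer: $- \frac{9276}{10069} \approx -0.92124$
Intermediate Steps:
$\frac{-17517 - 10311}{28635 + f} = \frac{-17517 - 10311}{28635 + 1572} = - \frac{27828}{30207} = \left(-27828\right) \frac{1}{30207} = - \frac{9276}{10069}$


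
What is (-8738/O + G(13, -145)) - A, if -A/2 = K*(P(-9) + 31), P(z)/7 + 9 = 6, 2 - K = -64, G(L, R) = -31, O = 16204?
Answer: 10439109/8102 ≈ 1288.5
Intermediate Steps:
K = 66 (K = 2 - 1*(-64) = 2 + 64 = 66)
P(z) = -21 (P(z) = -63 + 7*6 = -63 + 42 = -21)
A = -1320 (A = -132*(-21 + 31) = -132*10 = -2*660 = -1320)
(-8738/O + G(13, -145)) - A = (-8738/16204 - 31) - 1*(-1320) = (-8738*1/16204 - 31) + 1320 = (-4369/8102 - 31) + 1320 = -255531/8102 + 1320 = 10439109/8102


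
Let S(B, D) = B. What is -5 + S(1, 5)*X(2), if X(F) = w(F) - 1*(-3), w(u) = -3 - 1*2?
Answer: -7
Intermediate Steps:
w(u) = -5 (w(u) = -3 - 2 = -5)
X(F) = -2 (X(F) = -5 - 1*(-3) = -5 + 3 = -2)
-5 + S(1, 5)*X(2) = -5 + 1*(-2) = -5 - 2 = -7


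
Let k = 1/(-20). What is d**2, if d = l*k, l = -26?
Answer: 169/100 ≈ 1.6900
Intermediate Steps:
k = -1/20 ≈ -0.050000
d = 13/10 (d = -26*(-1/20) = 13/10 ≈ 1.3000)
d**2 = (13/10)**2 = 169/100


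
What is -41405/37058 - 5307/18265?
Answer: -136132733/96694910 ≈ -1.4079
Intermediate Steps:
-41405/37058 - 5307/18265 = -41405*1/37058 - 5307*1/18265 = -5915/5294 - 5307/18265 = -136132733/96694910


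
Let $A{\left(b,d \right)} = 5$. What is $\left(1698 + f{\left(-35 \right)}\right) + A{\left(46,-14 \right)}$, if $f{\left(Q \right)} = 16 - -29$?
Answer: $1748$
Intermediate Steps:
$f{\left(Q \right)} = 45$ ($f{\left(Q \right)} = 16 + 29 = 45$)
$\left(1698 + f{\left(-35 \right)}\right) + A{\left(46,-14 \right)} = \left(1698 + 45\right) + 5 = 1743 + 5 = 1748$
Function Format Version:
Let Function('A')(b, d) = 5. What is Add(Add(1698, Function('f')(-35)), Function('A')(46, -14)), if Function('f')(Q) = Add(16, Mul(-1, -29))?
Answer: 1748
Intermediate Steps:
Function('f')(Q) = 45 (Function('f')(Q) = Add(16, 29) = 45)
Add(Add(1698, Function('f')(-35)), Function('A')(46, -14)) = Add(Add(1698, 45), 5) = Add(1743, 5) = 1748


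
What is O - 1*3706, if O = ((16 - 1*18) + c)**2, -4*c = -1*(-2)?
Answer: -14799/4 ≈ -3699.8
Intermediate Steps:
c = -1/2 (c = -(-1)*(-2)/4 = -1/4*2 = -1/2 ≈ -0.50000)
O = 25/4 (O = ((16 - 1*18) - 1/2)**2 = ((16 - 18) - 1/2)**2 = (-2 - 1/2)**2 = (-5/2)**2 = 25/4 ≈ 6.2500)
O - 1*3706 = 25/4 - 1*3706 = 25/4 - 3706 = -14799/4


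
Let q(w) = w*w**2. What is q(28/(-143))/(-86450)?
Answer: 1568/18056978225 ≈ 8.6836e-8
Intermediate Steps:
q(w) = w**3
q(28/(-143))/(-86450) = (28/(-143))**3/(-86450) = (28*(-1/143))**3*(-1/86450) = (-28/143)**3*(-1/86450) = -21952/2924207*(-1/86450) = 1568/18056978225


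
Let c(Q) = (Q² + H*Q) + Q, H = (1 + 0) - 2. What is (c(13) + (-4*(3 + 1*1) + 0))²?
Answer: 23409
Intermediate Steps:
H = -1 (H = 1 - 2 = -1)
c(Q) = Q² (c(Q) = (Q² - Q) + Q = Q²)
(c(13) + (-4*(3 + 1*1) + 0))² = (13² + (-4*(3 + 1*1) + 0))² = (169 + (-4*(3 + 1) + 0))² = (169 + (-4*4 + 0))² = (169 + (-16 + 0))² = (169 - 16)² = 153² = 23409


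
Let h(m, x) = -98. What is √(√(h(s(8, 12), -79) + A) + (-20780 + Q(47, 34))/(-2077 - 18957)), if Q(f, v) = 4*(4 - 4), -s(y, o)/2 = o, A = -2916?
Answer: √(109271630 + 110607289*I*√3014)/10517 ≈ 5.2866 + 5.1923*I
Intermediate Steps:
s(y, o) = -2*o
Q(f, v) = 0 (Q(f, v) = 4*0 = 0)
√(√(h(s(8, 12), -79) + A) + (-20780 + Q(47, 34))/(-2077 - 18957)) = √(√(-98 - 2916) + (-20780 + 0)/(-2077 - 18957)) = √(√(-3014) - 20780/(-21034)) = √(I*√3014 - 20780*(-1/21034)) = √(I*√3014 + 10390/10517) = √(10390/10517 + I*√3014)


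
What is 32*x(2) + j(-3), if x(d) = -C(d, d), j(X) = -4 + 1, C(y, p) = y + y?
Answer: -131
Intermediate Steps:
C(y, p) = 2*y
j(X) = -3
x(d) = -2*d
32*x(2) + j(-3) = 32*(-2*2) - 3 = 32*(-4) - 3 = -128 - 3 = -131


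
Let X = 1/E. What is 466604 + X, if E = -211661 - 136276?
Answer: 162348795947/347937 ≈ 4.6660e+5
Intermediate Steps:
E = -347937
X = -1/347937 (X = 1/(-347937) = -1/347937 ≈ -2.8741e-6)
466604 + X = 466604 - 1/347937 = 162348795947/347937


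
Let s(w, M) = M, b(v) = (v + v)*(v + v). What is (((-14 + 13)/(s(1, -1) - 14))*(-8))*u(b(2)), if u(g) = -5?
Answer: 8/3 ≈ 2.6667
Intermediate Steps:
b(v) = 4*v**2 (b(v) = (2*v)*(2*v) = 4*v**2)
(((-14 + 13)/(s(1, -1) - 14))*(-8))*u(b(2)) = (((-14 + 13)/(-1 - 14))*(-8))*(-5) = (-1/(-15)*(-8))*(-5) = (-1*(-1/15)*(-8))*(-5) = ((1/15)*(-8))*(-5) = -8/15*(-5) = 8/3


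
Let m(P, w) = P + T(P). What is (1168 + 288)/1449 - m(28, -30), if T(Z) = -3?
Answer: -4967/207 ≈ -23.995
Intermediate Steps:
m(P, w) = -3 + P (m(P, w) = P - 3 = -3 + P)
(1168 + 288)/1449 - m(28, -30) = (1168 + 288)/1449 - (-3 + 28) = 1456*(1/1449) - 1*25 = 208/207 - 25 = -4967/207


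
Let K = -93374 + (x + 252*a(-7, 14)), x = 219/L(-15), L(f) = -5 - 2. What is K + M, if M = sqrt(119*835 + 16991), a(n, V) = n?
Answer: -666185/7 + 2*sqrt(29089) ≈ -94828.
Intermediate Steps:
L(f) = -7
x = -219/7 (x = 219/(-7) = 219*(-1/7) = -219/7 ≈ -31.286)
M = 2*sqrt(29089) (M = sqrt(99365 + 16991) = sqrt(116356) = 2*sqrt(29089) ≈ 341.11)
K = -666185/7 (K = -93374 + (-219/7 + 252*(-7)) = -93374 + (-219/7 - 1764) = -93374 - 12567/7 = -666185/7 ≈ -95169.)
K + M = -666185/7 + 2*sqrt(29089)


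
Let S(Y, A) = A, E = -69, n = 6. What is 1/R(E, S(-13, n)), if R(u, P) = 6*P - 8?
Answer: 1/28 ≈ 0.035714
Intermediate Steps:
R(u, P) = -8 + 6*P
1/R(E, S(-13, n)) = 1/(-8 + 6*6) = 1/(-8 + 36) = 1/28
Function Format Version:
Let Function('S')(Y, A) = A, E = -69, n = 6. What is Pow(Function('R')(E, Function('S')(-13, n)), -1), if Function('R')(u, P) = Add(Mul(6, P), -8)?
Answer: Rational(1, 28) ≈ 0.035714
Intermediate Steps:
Function('R')(u, P) = Add(-8, Mul(6, P))
Pow(Function('R')(E, Function('S')(-13, n)), -1) = Pow(Add(-8, Mul(6, 6)), -1) = Pow(Add(-8, 36), -1) = Pow(28, -1) = Rational(1, 28)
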